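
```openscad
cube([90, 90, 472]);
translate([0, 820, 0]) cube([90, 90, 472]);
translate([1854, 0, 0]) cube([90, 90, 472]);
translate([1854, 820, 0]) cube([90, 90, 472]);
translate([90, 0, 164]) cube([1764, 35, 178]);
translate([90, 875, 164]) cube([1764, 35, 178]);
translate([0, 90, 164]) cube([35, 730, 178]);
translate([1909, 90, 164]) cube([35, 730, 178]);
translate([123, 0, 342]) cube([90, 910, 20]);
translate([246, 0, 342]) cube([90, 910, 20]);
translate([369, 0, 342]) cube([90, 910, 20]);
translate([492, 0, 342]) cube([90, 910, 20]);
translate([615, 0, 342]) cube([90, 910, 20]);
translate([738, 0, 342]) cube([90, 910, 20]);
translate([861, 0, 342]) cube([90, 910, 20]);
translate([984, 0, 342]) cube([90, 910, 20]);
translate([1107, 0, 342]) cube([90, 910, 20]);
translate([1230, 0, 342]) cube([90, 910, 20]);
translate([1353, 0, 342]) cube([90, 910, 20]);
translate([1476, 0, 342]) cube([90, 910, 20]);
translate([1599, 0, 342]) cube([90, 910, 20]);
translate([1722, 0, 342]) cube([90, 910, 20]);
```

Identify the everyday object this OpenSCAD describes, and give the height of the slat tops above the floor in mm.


A bed frame. The slat-top height is 362 mm.

Four posts, four rails, and a row of slats — a bed frame. Slats sit on the rails at z = 164 + 178 = 342; with slat thickness 20, the top is 362 mm.


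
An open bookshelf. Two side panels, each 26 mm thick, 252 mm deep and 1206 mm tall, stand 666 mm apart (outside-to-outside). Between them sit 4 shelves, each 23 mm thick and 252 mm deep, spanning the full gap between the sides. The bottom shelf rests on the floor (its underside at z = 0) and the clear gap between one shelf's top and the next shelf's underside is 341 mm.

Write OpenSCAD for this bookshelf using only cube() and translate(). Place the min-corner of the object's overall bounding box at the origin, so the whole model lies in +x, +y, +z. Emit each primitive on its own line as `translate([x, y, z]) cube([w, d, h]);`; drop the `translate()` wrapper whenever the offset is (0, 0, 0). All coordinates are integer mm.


cube([26, 252, 1206]);
translate([640, 0, 0]) cube([26, 252, 1206]);
translate([26, 0, 0]) cube([614, 252, 23]);
translate([26, 0, 364]) cube([614, 252, 23]);
translate([26, 0, 728]) cube([614, 252, 23]);
translate([26, 0, 1092]) cube([614, 252, 23]);


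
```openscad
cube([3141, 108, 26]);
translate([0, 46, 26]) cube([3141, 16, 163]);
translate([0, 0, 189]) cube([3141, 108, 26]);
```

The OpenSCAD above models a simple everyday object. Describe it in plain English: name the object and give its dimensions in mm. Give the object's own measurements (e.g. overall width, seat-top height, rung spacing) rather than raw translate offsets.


An I-beam lying along x, 3141 mm long. Overall section height 215 mm. Two flanges 108 mm wide (y) and 26 mm thick, one on the floor and one at the top; a web 16 mm thick runs between them, centred on the flange width.


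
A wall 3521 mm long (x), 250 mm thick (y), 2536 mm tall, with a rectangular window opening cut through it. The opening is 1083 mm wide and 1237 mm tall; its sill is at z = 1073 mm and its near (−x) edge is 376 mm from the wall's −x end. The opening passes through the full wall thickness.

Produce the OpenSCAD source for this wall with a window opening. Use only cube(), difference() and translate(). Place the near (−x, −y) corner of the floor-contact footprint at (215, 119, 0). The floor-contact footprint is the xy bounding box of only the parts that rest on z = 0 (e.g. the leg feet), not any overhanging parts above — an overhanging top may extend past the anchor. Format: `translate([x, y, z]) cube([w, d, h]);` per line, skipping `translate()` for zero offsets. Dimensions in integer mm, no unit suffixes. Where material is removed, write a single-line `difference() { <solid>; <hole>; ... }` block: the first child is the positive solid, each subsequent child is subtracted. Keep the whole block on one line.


difference() { translate([215, 119, 0]) cube([3521, 250, 2536]); translate([591, 119, 1073]) cube([1083, 250, 1237]); }


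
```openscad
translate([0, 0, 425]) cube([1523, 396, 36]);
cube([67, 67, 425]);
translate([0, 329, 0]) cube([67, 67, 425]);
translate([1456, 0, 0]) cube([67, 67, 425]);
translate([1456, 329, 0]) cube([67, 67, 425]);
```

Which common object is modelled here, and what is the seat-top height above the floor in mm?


A bench. The seat-top height is 461 mm.

A long slab on four corner posts — a bench. The slab sits at z = 425 with thickness 36, so the top is 425 + 36 = 461 mm.


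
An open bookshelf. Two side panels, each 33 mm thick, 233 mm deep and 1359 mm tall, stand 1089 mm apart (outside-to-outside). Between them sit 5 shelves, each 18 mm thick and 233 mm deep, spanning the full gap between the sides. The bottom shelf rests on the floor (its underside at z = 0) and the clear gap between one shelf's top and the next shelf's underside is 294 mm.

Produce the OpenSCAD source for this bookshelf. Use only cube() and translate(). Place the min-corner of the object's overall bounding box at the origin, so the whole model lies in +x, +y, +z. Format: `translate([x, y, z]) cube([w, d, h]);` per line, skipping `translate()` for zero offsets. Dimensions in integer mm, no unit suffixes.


cube([33, 233, 1359]);
translate([1056, 0, 0]) cube([33, 233, 1359]);
translate([33, 0, 0]) cube([1023, 233, 18]);
translate([33, 0, 312]) cube([1023, 233, 18]);
translate([33, 0, 624]) cube([1023, 233, 18]);
translate([33, 0, 936]) cube([1023, 233, 18]);
translate([33, 0, 1248]) cube([1023, 233, 18]);


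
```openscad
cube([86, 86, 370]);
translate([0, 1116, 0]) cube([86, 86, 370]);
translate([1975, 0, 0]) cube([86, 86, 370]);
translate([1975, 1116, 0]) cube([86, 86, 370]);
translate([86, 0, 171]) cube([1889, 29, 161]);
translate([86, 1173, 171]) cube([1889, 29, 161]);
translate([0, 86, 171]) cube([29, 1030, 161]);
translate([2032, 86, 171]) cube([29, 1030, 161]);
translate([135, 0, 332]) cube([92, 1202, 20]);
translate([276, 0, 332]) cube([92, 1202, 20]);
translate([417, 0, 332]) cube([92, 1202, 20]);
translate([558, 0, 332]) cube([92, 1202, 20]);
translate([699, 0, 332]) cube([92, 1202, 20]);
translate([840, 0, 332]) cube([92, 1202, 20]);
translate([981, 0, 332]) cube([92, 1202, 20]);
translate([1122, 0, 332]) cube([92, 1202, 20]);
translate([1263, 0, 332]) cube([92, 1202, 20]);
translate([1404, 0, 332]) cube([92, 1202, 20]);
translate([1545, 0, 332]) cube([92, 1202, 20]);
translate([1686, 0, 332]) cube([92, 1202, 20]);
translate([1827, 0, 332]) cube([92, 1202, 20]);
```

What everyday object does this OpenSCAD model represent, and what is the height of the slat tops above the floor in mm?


A bed frame. The slat-top height is 352 mm.

Four posts, four rails, and a row of slats — a bed frame. Slats sit on the rails at z = 171 + 161 = 332; with slat thickness 20, the top is 352 mm.


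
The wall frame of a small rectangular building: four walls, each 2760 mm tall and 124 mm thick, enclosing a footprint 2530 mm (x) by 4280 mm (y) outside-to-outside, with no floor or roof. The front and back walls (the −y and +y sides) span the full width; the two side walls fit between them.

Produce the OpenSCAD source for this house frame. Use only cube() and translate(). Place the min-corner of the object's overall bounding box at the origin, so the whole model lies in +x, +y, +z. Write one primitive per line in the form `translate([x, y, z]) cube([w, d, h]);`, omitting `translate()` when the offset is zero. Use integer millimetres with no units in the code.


cube([2530, 124, 2760]);
translate([0, 4156, 0]) cube([2530, 124, 2760]);
translate([0, 124, 0]) cube([124, 4032, 2760]);
translate([2406, 124, 0]) cube([124, 4032, 2760]);


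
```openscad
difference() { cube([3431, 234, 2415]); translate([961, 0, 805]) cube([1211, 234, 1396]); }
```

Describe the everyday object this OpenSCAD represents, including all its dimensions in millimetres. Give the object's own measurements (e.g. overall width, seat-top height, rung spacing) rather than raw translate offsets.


A wall 3431 mm long (x), 234 mm thick (y), 2415 mm tall, with a rectangular window opening cut through it. The opening is 1211 mm wide and 1396 mm tall; its sill is at z = 805 mm and its near (−x) edge is 961 mm from the wall's −x end. The opening passes through the full wall thickness.


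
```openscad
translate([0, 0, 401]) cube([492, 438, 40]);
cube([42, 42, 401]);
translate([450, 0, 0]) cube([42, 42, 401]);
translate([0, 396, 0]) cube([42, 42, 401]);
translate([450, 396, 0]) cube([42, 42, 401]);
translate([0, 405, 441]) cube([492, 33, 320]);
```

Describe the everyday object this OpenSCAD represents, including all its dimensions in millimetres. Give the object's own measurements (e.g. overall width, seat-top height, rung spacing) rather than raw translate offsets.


A chair. The seat is a 492×438×40 mm slab with its top at z = 441 mm, on four 42×42 mm corner legs (flush with the seat edges, standing on z = 0). A flat backrest 33 mm thick, 320 mm tall, spans the full seat width and rises from the seat top along its +y edge, rear face flush with the rear of the seat.


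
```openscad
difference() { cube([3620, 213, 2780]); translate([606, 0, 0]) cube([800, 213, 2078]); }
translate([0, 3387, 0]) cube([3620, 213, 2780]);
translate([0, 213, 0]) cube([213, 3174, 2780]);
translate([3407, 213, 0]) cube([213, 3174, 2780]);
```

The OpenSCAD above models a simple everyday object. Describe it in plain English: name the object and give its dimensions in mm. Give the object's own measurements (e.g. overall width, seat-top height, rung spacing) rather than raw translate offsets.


A single room: four walls, each 2780 mm tall and 213 mm thick, enclosing an outside footprint 3620×3600 mm (x × y), no floor or roof. The front and back walls (−y and +y sides) run the full x-width; the side walls fit between their inner faces. A door opening 800 mm wide and 2078 mm tall is cut through the front wall from the floor up, its −x edge 606 mm from the wall's −x end.


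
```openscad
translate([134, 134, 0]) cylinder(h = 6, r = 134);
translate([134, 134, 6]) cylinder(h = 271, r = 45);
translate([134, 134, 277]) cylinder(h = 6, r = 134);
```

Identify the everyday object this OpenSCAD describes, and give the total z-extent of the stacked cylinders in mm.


A spool. The overall height is 283 mm.

Three coaxial cylinders, large–small–large — a spool. Two 6 mm flanges and a 271 mm core give 6 + 271 + 6 = 283 mm.


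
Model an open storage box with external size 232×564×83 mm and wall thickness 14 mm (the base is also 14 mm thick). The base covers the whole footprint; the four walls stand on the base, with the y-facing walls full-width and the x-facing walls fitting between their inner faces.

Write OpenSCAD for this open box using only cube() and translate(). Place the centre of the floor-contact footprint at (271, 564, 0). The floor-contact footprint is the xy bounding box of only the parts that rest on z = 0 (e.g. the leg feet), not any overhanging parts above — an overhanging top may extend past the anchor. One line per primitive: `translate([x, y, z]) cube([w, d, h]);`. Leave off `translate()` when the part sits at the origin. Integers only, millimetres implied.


translate([155, 282, 0]) cube([232, 564, 14]);
translate([155, 282, 14]) cube([232, 14, 69]);
translate([155, 832, 14]) cube([232, 14, 69]);
translate([155, 296, 14]) cube([14, 536, 69]);
translate([373, 296, 14]) cube([14, 536, 69]);


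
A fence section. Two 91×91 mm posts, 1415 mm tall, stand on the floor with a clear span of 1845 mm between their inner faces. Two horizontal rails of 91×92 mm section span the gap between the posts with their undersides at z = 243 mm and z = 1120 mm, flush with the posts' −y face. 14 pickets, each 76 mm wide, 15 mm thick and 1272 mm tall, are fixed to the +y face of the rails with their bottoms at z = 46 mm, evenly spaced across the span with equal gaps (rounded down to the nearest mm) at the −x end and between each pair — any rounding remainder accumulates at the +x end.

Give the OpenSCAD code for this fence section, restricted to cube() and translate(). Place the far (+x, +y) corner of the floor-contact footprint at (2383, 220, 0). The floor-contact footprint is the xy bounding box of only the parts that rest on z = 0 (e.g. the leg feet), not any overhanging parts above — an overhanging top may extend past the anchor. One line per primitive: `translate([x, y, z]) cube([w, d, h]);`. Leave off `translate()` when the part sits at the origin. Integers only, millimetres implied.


translate([356, 129, 0]) cube([91, 91, 1415]);
translate([2292, 129, 0]) cube([91, 91, 1415]);
translate([447, 129, 243]) cube([1845, 91, 92]);
translate([447, 129, 1120]) cube([1845, 91, 92]);
translate([499, 220, 46]) cube([76, 15, 1272]);
translate([627, 220, 46]) cube([76, 15, 1272]);
translate([755, 220, 46]) cube([76, 15, 1272]);
translate([883, 220, 46]) cube([76, 15, 1272]);
translate([1011, 220, 46]) cube([76, 15, 1272]);
translate([1139, 220, 46]) cube([76, 15, 1272]);
translate([1267, 220, 46]) cube([76, 15, 1272]);
translate([1395, 220, 46]) cube([76, 15, 1272]);
translate([1523, 220, 46]) cube([76, 15, 1272]);
translate([1651, 220, 46]) cube([76, 15, 1272]);
translate([1779, 220, 46]) cube([76, 15, 1272]);
translate([1907, 220, 46]) cube([76, 15, 1272]);
translate([2035, 220, 46]) cube([76, 15, 1272]);
translate([2163, 220, 46]) cube([76, 15, 1272]);


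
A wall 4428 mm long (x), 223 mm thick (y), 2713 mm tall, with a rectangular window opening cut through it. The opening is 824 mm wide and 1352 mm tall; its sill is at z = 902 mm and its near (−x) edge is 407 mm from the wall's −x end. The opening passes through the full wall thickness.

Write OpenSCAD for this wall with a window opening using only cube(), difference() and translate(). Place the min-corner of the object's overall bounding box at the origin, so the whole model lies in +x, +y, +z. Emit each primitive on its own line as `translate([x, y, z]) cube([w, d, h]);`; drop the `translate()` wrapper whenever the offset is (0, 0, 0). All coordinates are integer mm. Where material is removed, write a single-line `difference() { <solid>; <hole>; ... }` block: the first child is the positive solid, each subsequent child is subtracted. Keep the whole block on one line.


difference() { cube([4428, 223, 2713]); translate([407, 0, 902]) cube([824, 223, 1352]); }


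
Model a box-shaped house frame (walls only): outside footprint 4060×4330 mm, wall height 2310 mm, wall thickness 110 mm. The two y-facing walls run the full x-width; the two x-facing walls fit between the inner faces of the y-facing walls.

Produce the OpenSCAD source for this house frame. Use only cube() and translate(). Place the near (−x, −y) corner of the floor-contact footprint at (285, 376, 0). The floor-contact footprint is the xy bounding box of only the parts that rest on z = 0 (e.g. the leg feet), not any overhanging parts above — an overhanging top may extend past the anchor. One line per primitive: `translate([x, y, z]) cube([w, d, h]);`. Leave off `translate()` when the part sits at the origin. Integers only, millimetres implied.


translate([285, 376, 0]) cube([4060, 110, 2310]);
translate([285, 4596, 0]) cube([4060, 110, 2310]);
translate([285, 486, 0]) cube([110, 4110, 2310]);
translate([4235, 486, 0]) cube([110, 4110, 2310]);


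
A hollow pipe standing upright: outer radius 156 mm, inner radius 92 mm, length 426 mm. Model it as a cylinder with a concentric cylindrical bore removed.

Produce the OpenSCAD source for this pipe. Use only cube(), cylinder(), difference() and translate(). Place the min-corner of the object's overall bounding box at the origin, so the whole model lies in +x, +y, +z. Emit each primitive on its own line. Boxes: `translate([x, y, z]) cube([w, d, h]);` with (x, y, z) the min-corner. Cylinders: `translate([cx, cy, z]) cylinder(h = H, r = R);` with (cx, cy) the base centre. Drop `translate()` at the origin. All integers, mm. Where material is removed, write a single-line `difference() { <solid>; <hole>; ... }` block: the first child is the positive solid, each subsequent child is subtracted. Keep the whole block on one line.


difference() { translate([156, 156, 0]) cylinder(h = 426, r = 156); translate([156, 156, 0]) cylinder(h = 426, r = 92); }


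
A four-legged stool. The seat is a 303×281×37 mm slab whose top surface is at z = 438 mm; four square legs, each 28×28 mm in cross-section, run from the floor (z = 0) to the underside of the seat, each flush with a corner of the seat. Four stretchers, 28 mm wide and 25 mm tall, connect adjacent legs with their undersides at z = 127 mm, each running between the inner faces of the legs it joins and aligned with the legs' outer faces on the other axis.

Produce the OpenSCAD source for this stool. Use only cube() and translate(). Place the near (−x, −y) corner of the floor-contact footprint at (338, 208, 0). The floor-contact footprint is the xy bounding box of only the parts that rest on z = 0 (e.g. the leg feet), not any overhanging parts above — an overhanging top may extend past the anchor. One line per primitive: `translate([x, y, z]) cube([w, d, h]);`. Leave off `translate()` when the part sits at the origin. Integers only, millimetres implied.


// leg_h = 438 - 37 = 401
// stretcher span = 303 - 2*28 = 247
translate([338, 208, 401]) cube([303, 281, 37]);
translate([338, 208, 0]) cube([28, 28, 401]);
translate([613, 208, 0]) cube([28, 28, 401]);
translate([338, 461, 0]) cube([28, 28, 401]);
translate([613, 461, 0]) cube([28, 28, 401]);
translate([366, 208, 127]) cube([247, 28, 25]);
translate([366, 461, 127]) cube([247, 28, 25]);
translate([338, 236, 127]) cube([28, 225, 25]);
translate([613, 236, 127]) cube([28, 225, 25]);


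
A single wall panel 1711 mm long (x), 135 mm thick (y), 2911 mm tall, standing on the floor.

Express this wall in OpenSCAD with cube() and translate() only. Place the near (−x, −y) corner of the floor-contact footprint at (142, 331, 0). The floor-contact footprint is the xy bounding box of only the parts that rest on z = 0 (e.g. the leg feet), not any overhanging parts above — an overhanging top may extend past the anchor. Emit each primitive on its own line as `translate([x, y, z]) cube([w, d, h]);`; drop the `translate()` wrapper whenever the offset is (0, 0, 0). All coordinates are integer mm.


translate([142, 331, 0]) cube([1711, 135, 2911]);


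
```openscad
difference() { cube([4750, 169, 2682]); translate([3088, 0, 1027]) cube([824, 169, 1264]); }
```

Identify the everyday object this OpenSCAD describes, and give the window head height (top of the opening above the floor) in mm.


A wall with a window opening. The window head height is 2291 mm.

A wall with a rectangular opening subtracted — a window. Sill at z = 1027, opening 1264 mm tall, so the head is at 1027 + 1264 = 2291 mm.


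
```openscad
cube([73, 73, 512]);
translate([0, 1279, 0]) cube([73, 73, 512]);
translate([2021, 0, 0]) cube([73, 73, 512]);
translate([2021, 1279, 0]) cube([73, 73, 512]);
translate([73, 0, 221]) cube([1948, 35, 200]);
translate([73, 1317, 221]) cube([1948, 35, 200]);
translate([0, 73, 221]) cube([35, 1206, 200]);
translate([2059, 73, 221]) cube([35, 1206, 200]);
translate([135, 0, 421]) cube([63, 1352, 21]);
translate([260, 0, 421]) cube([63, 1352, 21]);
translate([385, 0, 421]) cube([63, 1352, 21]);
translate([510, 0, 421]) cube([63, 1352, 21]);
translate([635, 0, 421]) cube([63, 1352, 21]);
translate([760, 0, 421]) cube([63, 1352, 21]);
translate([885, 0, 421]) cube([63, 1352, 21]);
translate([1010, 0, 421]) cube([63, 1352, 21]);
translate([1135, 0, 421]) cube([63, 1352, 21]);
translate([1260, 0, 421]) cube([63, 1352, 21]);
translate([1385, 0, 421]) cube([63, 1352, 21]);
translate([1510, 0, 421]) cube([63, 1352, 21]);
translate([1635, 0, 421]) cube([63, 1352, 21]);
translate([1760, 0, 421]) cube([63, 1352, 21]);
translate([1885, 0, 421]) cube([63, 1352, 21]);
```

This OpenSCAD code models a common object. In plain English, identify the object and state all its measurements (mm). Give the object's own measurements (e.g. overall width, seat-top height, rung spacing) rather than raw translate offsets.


A bed frame 2094 mm long (x) by 1352 mm wide (y). Four 73×73 mm corner posts, 512 mm tall, at the corners of the footprint. Four rails of 35 mm thickness and 200 mm height run between adjacent posts with their undersides at z = 221 mm, their outer faces flush with the outside of the frame (the two x-running rails run between the posts' inner faces; the two y-running rails run between the posts' inner faces). 15 slats, each 63 mm wide (x) and 21 mm thick, lie across the top of the two x-running rails, running the full 1352 mm width of the frame in y; along x they sit between the end posts with a 62 mm gap after the −x posts and between neighbouring slats, leaving 73 mm before the +x posts.


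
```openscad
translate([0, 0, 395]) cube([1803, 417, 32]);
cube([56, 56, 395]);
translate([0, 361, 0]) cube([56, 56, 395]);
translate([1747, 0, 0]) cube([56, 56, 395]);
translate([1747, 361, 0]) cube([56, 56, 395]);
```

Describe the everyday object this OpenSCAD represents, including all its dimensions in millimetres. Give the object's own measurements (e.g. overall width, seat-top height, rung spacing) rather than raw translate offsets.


A bench: a 1803×417 mm seat slab, 32 mm thick, top at z = 427 mm, on four 56×56 mm square legs flush with the seat corners and standing on z = 0.


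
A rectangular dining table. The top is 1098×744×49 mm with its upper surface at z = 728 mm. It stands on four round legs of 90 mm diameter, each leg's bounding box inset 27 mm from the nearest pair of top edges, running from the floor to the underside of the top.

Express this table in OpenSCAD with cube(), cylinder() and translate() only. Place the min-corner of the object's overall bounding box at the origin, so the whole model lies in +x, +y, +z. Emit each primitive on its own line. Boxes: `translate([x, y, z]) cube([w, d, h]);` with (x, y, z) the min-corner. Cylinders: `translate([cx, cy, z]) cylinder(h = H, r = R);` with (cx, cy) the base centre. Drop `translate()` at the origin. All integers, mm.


// leg_h = 728 - 49 = 679
translate([0, 0, 679]) cube([1098, 744, 49]);
translate([72, 72, 0]) cylinder(h = 679, r = 45);
translate([1026, 72, 0]) cylinder(h = 679, r = 45);
translate([72, 672, 0]) cylinder(h = 679, r = 45);
translate([1026, 672, 0]) cylinder(h = 679, r = 45);


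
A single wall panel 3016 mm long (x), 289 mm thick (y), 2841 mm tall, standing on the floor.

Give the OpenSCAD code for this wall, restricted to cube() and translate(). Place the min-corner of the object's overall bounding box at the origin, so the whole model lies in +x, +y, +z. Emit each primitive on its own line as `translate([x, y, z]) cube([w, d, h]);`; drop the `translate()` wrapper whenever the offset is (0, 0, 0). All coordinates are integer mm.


cube([3016, 289, 2841]);


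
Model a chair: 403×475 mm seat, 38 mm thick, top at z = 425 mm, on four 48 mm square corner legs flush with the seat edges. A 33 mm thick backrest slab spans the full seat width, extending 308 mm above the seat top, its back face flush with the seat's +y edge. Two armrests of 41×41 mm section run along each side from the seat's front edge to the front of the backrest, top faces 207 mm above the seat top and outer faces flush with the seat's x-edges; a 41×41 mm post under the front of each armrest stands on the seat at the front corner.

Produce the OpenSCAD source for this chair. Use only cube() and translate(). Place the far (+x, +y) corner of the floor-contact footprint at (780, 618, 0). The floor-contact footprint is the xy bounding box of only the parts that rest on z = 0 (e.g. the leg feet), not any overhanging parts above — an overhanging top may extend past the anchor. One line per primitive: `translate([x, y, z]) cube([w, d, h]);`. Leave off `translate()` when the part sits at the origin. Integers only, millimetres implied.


translate([377, 143, 387]) cube([403, 475, 38]);
translate([377, 143, 0]) cube([48, 48, 387]);
translate([732, 143, 0]) cube([48, 48, 387]);
translate([377, 570, 0]) cube([48, 48, 387]);
translate([732, 570, 0]) cube([48, 48, 387]);
translate([377, 585, 425]) cube([403, 33, 308]);
translate([377, 143, 591]) cube([41, 442, 41]);
translate([739, 143, 591]) cube([41, 442, 41]);
translate([377, 143, 425]) cube([41, 41, 166]);
translate([739, 143, 425]) cube([41, 41, 166]);


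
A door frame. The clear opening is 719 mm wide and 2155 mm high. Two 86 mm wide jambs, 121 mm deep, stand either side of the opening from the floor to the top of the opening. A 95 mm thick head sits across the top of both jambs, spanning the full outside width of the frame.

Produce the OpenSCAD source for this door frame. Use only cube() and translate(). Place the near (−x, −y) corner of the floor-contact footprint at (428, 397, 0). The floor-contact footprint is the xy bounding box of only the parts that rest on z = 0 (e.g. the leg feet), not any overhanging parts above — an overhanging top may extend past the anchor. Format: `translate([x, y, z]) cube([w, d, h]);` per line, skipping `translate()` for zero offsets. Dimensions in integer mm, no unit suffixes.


translate([428, 397, 0]) cube([86, 121, 2155]);
translate([1233, 397, 0]) cube([86, 121, 2155]);
translate([428, 397, 2155]) cube([891, 121, 95]);


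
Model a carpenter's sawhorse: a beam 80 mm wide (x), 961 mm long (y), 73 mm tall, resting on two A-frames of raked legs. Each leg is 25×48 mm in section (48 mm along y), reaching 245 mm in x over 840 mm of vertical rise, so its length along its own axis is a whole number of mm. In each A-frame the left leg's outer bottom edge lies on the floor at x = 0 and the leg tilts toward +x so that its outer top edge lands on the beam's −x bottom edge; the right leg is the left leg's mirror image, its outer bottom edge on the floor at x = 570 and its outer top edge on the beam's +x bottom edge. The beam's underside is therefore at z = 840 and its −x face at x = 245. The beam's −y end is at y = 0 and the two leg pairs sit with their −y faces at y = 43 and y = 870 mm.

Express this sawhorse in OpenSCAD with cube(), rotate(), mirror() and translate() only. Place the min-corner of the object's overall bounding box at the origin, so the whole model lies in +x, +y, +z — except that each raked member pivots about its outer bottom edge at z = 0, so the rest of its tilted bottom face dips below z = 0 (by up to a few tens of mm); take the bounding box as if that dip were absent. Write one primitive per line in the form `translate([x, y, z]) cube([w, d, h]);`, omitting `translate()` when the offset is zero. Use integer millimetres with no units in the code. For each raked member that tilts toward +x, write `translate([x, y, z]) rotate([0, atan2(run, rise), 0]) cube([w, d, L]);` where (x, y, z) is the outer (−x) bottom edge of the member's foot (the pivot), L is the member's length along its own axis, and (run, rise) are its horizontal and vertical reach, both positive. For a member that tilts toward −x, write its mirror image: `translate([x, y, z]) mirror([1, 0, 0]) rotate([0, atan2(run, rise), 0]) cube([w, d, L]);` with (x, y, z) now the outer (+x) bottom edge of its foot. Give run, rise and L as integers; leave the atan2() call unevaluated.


// leg length = √(245² + 840²) = 875
// right-leg outer foot x = 2·245 + 80 = 570
// beam min-corner = (245, 0, 840)
translate([245, 0, 840]) cube([80, 961, 73]);
translate([0, 43, 0]) rotate([0, atan2(245, 840), 0]) cube([25, 48, 875]);
translate([570, 43, 0]) mirror([1, 0, 0]) rotate([0, atan2(245, 840), 0]) cube([25, 48, 875]);
translate([0, 870, 0]) rotate([0, atan2(245, 840), 0]) cube([25, 48, 875]);
translate([570, 870, 0]) mirror([1, 0, 0]) rotate([0, atan2(245, 840), 0]) cube([25, 48, 875]);


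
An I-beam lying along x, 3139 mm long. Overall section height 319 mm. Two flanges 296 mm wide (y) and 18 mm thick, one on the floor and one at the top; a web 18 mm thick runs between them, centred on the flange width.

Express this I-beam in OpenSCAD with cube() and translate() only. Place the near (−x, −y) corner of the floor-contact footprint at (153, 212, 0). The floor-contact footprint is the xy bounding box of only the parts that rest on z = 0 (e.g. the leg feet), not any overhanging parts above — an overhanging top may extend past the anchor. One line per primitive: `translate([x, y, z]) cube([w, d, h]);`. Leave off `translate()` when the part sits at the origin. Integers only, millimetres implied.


translate([153, 212, 0]) cube([3139, 296, 18]);
translate([153, 351, 18]) cube([3139, 18, 283]);
translate([153, 212, 301]) cube([3139, 296, 18]);


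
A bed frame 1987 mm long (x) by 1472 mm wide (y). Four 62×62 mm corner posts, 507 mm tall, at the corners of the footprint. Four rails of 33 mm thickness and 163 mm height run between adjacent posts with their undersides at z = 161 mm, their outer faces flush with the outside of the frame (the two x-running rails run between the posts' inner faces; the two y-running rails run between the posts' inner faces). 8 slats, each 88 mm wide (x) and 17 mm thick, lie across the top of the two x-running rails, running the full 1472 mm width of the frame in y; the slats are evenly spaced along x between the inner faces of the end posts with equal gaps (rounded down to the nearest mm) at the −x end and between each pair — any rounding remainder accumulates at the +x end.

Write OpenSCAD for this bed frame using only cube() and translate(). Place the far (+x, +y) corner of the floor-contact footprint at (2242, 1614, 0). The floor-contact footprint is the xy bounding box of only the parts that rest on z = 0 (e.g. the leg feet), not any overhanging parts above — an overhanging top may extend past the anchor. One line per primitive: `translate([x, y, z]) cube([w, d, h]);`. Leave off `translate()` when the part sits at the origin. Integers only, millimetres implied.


translate([255, 142, 0]) cube([62, 62, 507]);
translate([255, 1552, 0]) cube([62, 62, 507]);
translate([2180, 142, 0]) cube([62, 62, 507]);
translate([2180, 1552, 0]) cube([62, 62, 507]);
translate([317, 142, 161]) cube([1863, 33, 163]);
translate([317, 1581, 161]) cube([1863, 33, 163]);
translate([255, 204, 161]) cube([33, 1348, 163]);
translate([2209, 204, 161]) cube([33, 1348, 163]);
translate([445, 142, 324]) cube([88, 1472, 17]);
translate([661, 142, 324]) cube([88, 1472, 17]);
translate([877, 142, 324]) cube([88, 1472, 17]);
translate([1093, 142, 324]) cube([88, 1472, 17]);
translate([1309, 142, 324]) cube([88, 1472, 17]);
translate([1525, 142, 324]) cube([88, 1472, 17]);
translate([1741, 142, 324]) cube([88, 1472, 17]);
translate([1957, 142, 324]) cube([88, 1472, 17]);


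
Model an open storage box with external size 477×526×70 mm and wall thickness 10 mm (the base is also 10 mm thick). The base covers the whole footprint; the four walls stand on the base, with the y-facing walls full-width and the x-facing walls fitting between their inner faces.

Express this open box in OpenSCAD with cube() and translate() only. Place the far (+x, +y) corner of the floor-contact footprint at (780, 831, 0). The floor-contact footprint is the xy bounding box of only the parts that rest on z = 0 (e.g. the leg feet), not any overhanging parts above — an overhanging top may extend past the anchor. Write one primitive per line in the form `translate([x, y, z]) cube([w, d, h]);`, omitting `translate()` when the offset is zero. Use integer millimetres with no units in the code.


translate([303, 305, 0]) cube([477, 526, 10]);
translate([303, 305, 10]) cube([477, 10, 60]);
translate([303, 821, 10]) cube([477, 10, 60]);
translate([303, 315, 10]) cube([10, 506, 60]);
translate([770, 315, 10]) cube([10, 506, 60]);


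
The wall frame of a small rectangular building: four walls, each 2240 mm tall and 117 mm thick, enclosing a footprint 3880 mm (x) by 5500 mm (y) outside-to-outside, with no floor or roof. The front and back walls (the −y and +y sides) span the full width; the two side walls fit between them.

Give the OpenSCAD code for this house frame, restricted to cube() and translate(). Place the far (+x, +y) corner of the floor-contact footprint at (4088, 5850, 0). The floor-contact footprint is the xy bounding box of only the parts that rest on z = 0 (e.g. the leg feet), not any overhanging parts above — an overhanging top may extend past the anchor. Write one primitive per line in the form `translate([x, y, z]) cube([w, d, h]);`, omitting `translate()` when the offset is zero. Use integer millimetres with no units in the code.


translate([208, 350, 0]) cube([3880, 117, 2240]);
translate([208, 5733, 0]) cube([3880, 117, 2240]);
translate([208, 467, 0]) cube([117, 5266, 2240]);
translate([3971, 467, 0]) cube([117, 5266, 2240]);


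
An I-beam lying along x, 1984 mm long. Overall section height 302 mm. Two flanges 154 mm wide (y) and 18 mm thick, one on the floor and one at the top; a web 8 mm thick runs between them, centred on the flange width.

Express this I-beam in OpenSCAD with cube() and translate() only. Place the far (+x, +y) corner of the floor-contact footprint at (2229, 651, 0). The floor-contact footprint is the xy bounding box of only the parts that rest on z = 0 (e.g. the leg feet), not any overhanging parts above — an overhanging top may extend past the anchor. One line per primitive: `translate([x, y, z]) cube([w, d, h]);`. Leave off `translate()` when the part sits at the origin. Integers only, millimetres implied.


translate([245, 497, 0]) cube([1984, 154, 18]);
translate([245, 570, 18]) cube([1984, 8, 266]);
translate([245, 497, 284]) cube([1984, 154, 18]);


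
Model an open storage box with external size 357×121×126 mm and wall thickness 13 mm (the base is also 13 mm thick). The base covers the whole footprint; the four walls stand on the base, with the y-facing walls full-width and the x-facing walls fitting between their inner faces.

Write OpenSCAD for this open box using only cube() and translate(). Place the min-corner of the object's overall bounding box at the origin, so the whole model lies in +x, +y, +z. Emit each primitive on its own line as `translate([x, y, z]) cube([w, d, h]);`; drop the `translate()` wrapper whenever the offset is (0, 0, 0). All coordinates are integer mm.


cube([357, 121, 13]);
translate([0, 0, 13]) cube([357, 13, 113]);
translate([0, 108, 13]) cube([357, 13, 113]);
translate([0, 13, 13]) cube([13, 95, 113]);
translate([344, 13, 13]) cube([13, 95, 113]);


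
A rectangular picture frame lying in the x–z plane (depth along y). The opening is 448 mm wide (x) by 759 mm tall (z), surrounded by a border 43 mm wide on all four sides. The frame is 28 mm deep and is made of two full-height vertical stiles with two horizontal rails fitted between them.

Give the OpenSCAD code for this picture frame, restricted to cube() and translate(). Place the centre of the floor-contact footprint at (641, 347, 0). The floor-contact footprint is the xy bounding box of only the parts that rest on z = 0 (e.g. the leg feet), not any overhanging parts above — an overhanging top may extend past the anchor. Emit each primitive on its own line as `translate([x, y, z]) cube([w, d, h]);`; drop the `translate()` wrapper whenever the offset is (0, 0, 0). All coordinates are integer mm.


translate([374, 333, 0]) cube([43, 28, 845]);
translate([865, 333, 0]) cube([43, 28, 845]);
translate([417, 333, 0]) cube([448, 28, 43]);
translate([417, 333, 802]) cube([448, 28, 43]);


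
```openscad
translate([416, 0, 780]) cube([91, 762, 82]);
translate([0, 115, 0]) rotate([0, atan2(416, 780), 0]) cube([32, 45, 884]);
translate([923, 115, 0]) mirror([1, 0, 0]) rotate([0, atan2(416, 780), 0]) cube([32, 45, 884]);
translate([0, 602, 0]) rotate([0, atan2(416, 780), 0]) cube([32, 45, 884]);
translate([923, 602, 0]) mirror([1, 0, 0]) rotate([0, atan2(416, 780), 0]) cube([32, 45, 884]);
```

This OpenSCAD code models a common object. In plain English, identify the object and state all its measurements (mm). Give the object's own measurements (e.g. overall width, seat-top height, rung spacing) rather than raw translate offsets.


A sawhorse. A 91×762×82 mm beam (x, y, z) sits on two A-frame leg pairs. Each pair is two raked legs of 32×45 mm section (45 mm along y) splaying symmetrically in x. Each leg rises 780 mm vertically over 416 mm of horizontal reach and is 884 mm long along its own axis. Every leg's outer bottom edge rests on the floor and its outer top edge meets a bottom edge of the beam — the left legs (tilting toward +x) meet the beam's −x bottom edge, the right legs (their mirror images, tilting toward −x) meet its +x bottom edge — so the leg tops tuck under the beam, the beam's underside is 780 mm above the floor, and the feet are 923 mm apart outside-to-outside with the beam centred between them. The two leg pairs are set in 115 mm from either end of the beam.


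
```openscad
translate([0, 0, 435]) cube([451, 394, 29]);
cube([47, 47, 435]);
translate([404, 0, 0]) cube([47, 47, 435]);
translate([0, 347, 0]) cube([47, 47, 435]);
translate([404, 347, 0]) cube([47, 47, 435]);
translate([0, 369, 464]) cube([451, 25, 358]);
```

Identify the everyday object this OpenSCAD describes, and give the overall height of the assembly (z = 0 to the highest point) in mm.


A chair. The overall height is 822 mm.

A slab on four corner posts with a tall panel at the back — a chair. The seat slab sits at z = 435 with thickness 29, and the 358 mm backrest starts at the seat top, so the overall height is 435 + 29 + 358 = 822 mm.


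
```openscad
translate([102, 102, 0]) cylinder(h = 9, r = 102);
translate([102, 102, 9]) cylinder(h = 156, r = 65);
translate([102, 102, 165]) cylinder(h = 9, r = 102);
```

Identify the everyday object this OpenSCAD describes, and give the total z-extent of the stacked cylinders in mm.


A spool. The overall height is 174 mm.

Three coaxial cylinders, large–small–large — a spool. Two 9 mm flanges and a 156 mm core give 9 + 156 + 9 = 174 mm.


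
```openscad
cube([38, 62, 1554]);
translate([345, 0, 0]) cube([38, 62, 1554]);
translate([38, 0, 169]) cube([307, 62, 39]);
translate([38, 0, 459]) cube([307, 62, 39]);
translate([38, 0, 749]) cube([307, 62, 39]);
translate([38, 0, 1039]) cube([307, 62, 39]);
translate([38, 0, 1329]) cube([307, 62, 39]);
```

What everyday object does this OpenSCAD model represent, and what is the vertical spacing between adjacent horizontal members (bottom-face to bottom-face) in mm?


A ladder. The rung spacing is 290 mm.

Two tall 38×62 posts with 5 short bars between them — a ladder. Adjacent rungs sit at z = 169 and z = 459, so the spacing is 459 − 169 = 290 mm.


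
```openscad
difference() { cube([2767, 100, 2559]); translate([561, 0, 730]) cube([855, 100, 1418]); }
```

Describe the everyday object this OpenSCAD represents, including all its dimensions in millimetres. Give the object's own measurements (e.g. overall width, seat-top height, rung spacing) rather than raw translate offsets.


A wall 2767 mm long (x), 100 mm thick (y), 2559 mm tall, with a rectangular window opening cut through it. The opening is 855 mm wide and 1418 mm tall; its sill is at z = 730 mm and its near (−x) edge is 561 mm from the wall's −x end. The opening passes through the full wall thickness.


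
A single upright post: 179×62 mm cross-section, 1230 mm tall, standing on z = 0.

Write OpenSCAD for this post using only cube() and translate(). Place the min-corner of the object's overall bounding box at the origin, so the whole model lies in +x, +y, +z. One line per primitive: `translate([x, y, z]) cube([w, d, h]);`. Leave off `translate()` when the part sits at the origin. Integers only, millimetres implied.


cube([179, 62, 1230]);


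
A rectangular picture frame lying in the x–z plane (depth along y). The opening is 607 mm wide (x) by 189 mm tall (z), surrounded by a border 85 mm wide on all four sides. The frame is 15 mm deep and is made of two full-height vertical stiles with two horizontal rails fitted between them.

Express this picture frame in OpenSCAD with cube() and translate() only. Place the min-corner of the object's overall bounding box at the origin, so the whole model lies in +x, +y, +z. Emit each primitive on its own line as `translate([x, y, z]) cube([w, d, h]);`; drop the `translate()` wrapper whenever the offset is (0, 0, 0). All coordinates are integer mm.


cube([85, 15, 359]);
translate([692, 0, 0]) cube([85, 15, 359]);
translate([85, 0, 0]) cube([607, 15, 85]);
translate([85, 0, 274]) cube([607, 15, 85]);
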